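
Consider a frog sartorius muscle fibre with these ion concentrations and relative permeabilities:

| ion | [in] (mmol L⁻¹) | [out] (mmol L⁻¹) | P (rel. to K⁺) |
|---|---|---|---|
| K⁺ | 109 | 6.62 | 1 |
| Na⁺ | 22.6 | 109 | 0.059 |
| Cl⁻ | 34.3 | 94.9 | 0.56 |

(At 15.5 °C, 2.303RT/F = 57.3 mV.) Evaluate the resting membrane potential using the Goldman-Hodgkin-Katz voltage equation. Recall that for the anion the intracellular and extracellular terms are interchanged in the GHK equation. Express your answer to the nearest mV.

Vm = 57.3 · log₁₀[(Σ P·[cation]ₒ + Σ P·[anion]ᵢ) / (Σ P·[cation]ᵢ + Σ P·[anion]ₒ)]
Numerator = 1×6.62 + 0.059×109 + 0.56×34.3 = 32.26
Denominator = 1×109 + 0.059×22.6 + 0.56×94.9 = 163.5
Vm = 57.3 · log₁₀(0.19733) = 57.3 × (-0.7048) = -40.39 mV

-40 mV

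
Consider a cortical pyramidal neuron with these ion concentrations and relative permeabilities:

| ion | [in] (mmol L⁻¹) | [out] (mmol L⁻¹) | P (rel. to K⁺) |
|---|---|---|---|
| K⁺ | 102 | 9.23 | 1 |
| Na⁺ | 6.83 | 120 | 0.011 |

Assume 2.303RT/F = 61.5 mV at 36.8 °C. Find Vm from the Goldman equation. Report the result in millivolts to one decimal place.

-60.6 mV

Vm = 61.5 · log₁₀[(Σ P·[cation]ₒ + Σ P·[anion]ᵢ) / (Σ P·[cation]ᵢ + Σ P·[anion]ₒ)]
Numerator = 1×9.23 + 0.011×120 = 10.55
Denominator = 1×102 + 0.011×6.83 = 102.1
Vm = 61.5 · log₁₀(0.10336) = 61.5 × (-0.9857) = -60.62 mV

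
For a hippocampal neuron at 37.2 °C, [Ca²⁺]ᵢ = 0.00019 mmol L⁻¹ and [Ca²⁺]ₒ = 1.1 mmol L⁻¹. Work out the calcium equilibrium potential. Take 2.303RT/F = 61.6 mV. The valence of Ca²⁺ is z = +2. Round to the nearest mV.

116 mV

E = (61.6/z) · log₁₀([Ca²⁺]_out/[Ca²⁺]_in) with z = +2.
= (61.6/2) · log₁₀(1.1/0.00019) = 30.80 · log₁₀(5789)
= 30.80 · (3.7626) = 115.89 mV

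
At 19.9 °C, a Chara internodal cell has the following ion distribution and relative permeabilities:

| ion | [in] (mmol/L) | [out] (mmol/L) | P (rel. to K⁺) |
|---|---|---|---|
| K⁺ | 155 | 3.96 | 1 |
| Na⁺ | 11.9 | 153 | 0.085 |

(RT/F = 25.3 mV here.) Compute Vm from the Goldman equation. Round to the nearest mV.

Vm = 25.3 · ln[(Σ P·[cation]ₒ + Σ P·[anion]ᵢ) / (Σ P·[cation]ᵢ + Σ P·[anion]ₒ)]
Numerator = 1×3.96 + 0.085×153 = 16.96
Denominator = 1×155 + 0.085×11.9 = 156
Vm = 25.3 · ln(0.10874) = 25.3 × (-2.2188) = -56.14 mV

-56 mV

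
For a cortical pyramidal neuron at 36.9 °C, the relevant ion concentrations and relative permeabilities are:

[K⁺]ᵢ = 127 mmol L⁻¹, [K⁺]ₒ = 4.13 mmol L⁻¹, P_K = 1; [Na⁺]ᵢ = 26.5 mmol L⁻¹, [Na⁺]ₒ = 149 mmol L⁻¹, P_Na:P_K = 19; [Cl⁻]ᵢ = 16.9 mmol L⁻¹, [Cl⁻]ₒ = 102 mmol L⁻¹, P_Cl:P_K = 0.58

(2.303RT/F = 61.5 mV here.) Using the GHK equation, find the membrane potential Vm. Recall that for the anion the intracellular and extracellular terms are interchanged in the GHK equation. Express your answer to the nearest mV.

Vm = 61.5 · log₁₀[(Σ P·[cation]ₒ + Σ P·[anion]ᵢ) / (Σ P·[cation]ᵢ + Σ P·[anion]ₒ)]
Numerator = 1×4.13 + 19×149 + 0.58×16.9 = 2845
Denominator = 1×127 + 19×26.5 + 0.58×102 = 689.7
Vm = 61.5 · log₁₀(4.1251) = 61.5 × (0.6154) = 37.85 mV

38 mV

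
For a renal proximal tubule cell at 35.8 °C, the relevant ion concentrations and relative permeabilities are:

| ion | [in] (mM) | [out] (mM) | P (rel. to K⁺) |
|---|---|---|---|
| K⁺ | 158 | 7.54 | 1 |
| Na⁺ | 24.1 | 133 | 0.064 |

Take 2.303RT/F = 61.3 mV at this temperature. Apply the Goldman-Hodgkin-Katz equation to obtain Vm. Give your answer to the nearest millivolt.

Vm = 61.3 · log₁₀[(Σ P·[cation]ₒ + Σ P·[anion]ᵢ) / (Σ P·[cation]ᵢ + Σ P·[anion]ₒ)]
Numerator = 1×7.54 + 0.064×133 = 16.05
Denominator = 1×158 + 0.064×24.1 = 159.5
Vm = 61.3 · log₁₀(0.10061) = 61.3 × (-0.9973) = -61.14 mV

-61 mV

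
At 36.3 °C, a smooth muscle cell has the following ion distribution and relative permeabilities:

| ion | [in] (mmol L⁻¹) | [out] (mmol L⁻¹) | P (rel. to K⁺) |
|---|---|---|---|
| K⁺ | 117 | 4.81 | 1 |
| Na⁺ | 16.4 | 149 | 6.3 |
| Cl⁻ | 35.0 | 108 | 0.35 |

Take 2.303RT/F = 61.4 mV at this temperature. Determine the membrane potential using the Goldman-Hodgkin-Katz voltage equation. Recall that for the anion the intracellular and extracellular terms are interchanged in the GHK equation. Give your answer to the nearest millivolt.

Vm = 61.4 · log₁₀[(Σ P·[cation]ₒ + Σ P·[anion]ᵢ) / (Σ P·[cation]ᵢ + Σ P·[anion]ₒ)]
Numerator = 1×4.81 + 6.3×149 + 0.35×35.0 = 955.8
Denominator = 1×117 + 6.3×16.4 + 0.35×108 = 258.1
Vm = 61.4 · log₁₀(3.7028) = 61.4 × (0.5685) = 34.91 mV

35 mV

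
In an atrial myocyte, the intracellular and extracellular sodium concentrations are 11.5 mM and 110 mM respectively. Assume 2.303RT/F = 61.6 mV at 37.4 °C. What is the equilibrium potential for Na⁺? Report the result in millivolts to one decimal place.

E = (61.6/z) · log₁₀([Na⁺]_out/[Na⁺]_in) with z = +1.
= (61.6/1) · log₁₀(110/11.5) = 61.60 · log₁₀(9.565)
= 61.60 · (0.9807) = 60.41 mV

60.4 mV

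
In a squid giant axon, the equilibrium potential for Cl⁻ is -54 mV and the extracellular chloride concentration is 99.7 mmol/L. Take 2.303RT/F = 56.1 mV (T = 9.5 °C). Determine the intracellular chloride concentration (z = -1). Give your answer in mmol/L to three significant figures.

Nernst: E = (56.1/-1) · log₁₀([out]/[in]), so log₁₀([out]/[in]) = -54.0 × -1 / 56.1 = 0.9626.
[out]/[in] = 10^(0.9626) = 9.174.
[in] = 99.7 / 9.174 = 10.87 mmol/L.

10.9 mmol/L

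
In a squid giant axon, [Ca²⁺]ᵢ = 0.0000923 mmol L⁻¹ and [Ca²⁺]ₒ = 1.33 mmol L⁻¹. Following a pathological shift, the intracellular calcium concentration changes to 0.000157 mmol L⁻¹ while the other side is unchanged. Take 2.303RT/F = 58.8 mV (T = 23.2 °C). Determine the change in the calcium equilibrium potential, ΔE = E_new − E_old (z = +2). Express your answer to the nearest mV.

E_old = (58.8/2)·log₁₀(1.33/0.0000923) = 122.26 mV
E_new = (58.8/2)·log₁₀(1.33/0.000157) = 115.48 mV
ΔE = 115.48 − (122.26) = -6.78 mV

-7 mV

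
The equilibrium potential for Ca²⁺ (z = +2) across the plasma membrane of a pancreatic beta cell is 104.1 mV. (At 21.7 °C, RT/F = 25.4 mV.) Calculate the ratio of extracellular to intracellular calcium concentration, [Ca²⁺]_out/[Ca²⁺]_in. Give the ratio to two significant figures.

3600

ln([out]/[in]) = E·z/(25.4) = 104.1 × 2 / 25.4 = 8.1969
[out]/[in] = e^(8.1969) = 3630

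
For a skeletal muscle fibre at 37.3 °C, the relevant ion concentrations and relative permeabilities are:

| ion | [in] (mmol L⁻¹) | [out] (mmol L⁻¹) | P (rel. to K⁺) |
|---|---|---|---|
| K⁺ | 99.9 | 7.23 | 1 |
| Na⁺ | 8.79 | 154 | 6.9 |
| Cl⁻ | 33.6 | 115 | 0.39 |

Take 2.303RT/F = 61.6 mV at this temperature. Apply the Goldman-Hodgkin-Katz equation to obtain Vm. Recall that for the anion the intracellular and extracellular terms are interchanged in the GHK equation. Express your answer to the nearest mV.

Vm = 61.6 · log₁₀[(Σ P·[cation]ₒ + Σ P·[anion]ᵢ) / (Σ P·[cation]ᵢ + Σ P·[anion]ₒ)]
Numerator = 1×7.23 + 6.9×154 + 0.39×33.6 = 1083
Denominator = 1×99.9 + 6.9×8.79 + 0.39×115 = 205.4
Vm = 61.6 · log₁₀(5.2723) = 61.6 × (0.7220) = 44.48 mV

44 mV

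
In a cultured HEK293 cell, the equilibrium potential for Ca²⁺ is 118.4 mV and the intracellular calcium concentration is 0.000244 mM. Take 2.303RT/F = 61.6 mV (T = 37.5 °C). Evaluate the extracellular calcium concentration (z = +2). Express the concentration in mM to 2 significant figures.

Nernst: E = (61.6/2) · log₁₀([out]/[in]), so log₁₀([out]/[in]) = 118.4 × 2 / 61.6 = 3.8442.
[out]/[in] = 10^(3.8442) = 6985.
[out] = 6985 × 0.000244 = 1.704 mM.

1.7 mM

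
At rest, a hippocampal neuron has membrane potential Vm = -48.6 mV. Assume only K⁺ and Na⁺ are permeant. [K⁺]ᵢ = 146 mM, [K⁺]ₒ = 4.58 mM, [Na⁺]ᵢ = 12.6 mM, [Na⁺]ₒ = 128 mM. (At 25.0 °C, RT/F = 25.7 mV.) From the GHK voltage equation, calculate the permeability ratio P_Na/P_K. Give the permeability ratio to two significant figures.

Let α = P_Na/P_K. GHK: Vm = 25.7·ln[(Kₒ + α·Naₒ)/(Kᵢ + α·Naᵢ)].
e^(Vm/25.7) = e^(-48.6/25.7) = 0.15091
So 0.15091·(Kᵢ + α·Naᵢ) = Kₒ + α·Naₒ → α = (0.15091·146.0 − 4.58) / (128.0 − 0.15091·12.6)
α = (22.03 − 4.58) / (128.0 − 1.902) = 17.45/126.1 = 0.1384

0.14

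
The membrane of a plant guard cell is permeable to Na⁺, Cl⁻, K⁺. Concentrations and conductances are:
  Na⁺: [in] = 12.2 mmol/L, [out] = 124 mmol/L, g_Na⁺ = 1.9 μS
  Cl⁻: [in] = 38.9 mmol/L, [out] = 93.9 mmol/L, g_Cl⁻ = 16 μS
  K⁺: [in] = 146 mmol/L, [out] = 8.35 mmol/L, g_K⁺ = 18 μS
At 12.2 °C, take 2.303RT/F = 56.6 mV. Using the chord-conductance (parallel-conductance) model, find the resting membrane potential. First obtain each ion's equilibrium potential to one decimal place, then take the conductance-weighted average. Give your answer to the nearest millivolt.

E_Na⁺ = (56.6/1)·log₁₀(124/12.2) = 57.0 mV
E_Cl⁻ = (56.6/-1)·log₁₀(93.9/38.9) = -21.7 mV
E_K⁺ = (56.6/1)·log₁₀(8.35/146) = -70.3 mV
Vm = (Σ gᵢEᵢ)/(Σ gᵢ) = (1.9·57.0 + 16·-21.7 + 18·-70.3) / (1.9 + 16 + 18)
= -1504.30 / 35.9 = -41.90 mV

-42 mV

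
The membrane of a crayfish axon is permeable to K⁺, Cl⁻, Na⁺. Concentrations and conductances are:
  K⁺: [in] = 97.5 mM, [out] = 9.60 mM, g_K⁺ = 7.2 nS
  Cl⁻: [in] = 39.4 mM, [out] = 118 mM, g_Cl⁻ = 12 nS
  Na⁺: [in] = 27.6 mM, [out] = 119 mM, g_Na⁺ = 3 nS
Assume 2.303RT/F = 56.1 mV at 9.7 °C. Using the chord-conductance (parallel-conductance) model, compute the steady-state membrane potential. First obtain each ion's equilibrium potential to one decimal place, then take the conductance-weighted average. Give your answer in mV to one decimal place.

E_K⁺ = (56.1/1)·log₁₀(9.60/97.5) = -56.5 mV
E_Cl⁻ = (56.1/-1)·log₁₀(118/39.4) = -26.7 mV
E_Na⁺ = (56.1/1)·log₁₀(119/27.6) = 35.6 mV
Vm = (Σ gᵢEᵢ)/(Σ gᵢ) = (7.2·-56.5 + 12·-26.7 + 3·35.6) / (7.2 + 12 + 3)
= -620.40 / 22.2 = -27.95 mV

-27.9 mV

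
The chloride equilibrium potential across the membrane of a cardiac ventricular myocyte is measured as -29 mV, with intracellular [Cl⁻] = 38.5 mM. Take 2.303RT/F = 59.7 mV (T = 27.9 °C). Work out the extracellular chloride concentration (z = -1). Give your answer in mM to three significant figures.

118 mM

Nernst: E = (59.7/-1) · log₁₀([out]/[in]), so log₁₀([out]/[in]) = -29.0 × -1 / 59.7 = 0.4858.
[out]/[in] = 10^(0.4858) = 3.06.
[out] = 3.06 × 38.5 = 117.8 mM.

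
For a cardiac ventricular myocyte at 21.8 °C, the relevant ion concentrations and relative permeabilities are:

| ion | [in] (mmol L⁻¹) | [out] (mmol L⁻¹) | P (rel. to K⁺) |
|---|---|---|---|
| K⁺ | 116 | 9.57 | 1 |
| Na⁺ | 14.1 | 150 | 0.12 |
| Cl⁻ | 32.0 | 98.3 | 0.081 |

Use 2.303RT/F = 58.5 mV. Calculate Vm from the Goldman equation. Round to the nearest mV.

-36 mV

Vm = 58.5 · log₁₀[(Σ P·[cation]ₒ + Σ P·[anion]ᵢ) / (Σ P·[cation]ᵢ + Σ P·[anion]ₒ)]
Numerator = 1×9.57 + 0.12×150 + 0.081×32.0 = 30.16
Denominator = 1×116 + 0.12×14.1 + 0.081×98.3 = 125.7
Vm = 58.5 · log₁₀(0.24004) = 58.5 × (-0.6197) = -36.25 mV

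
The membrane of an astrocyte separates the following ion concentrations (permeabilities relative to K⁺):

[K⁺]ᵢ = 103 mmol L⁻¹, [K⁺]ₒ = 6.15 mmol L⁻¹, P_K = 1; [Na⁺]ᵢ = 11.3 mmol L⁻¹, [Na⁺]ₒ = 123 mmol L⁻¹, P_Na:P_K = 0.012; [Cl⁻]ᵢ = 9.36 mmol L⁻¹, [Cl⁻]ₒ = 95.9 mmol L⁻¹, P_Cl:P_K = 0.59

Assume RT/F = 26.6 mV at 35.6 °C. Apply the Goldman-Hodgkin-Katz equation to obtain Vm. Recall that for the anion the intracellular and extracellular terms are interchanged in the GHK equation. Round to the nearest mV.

Vm = 26.6 · ln[(Σ P·[cation]ₒ + Σ P·[anion]ᵢ) / (Σ P·[cation]ᵢ + Σ P·[anion]ₒ)]
Numerator = 1×6.15 + 0.012×123 + 0.59×9.36 = 13.15
Denominator = 1×103 + 0.012×11.3 + 0.59×95.9 = 159.7
Vm = 26.6 · ln(0.082323) = 26.6 × (-2.4971) = -66.42 mV

-66 mV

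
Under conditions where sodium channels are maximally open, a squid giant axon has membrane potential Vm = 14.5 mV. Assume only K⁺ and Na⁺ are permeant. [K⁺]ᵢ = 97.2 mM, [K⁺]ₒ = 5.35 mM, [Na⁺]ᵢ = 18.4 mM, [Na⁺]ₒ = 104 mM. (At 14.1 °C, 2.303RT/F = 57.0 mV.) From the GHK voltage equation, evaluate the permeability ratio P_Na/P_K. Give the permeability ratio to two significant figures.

Let α = P_Na/P_K. GHK: Vm = 57.0·log₁₀[(Kₒ + α·Naₒ)/(Kᵢ + α·Naᵢ)].
10^(Vm/57.0) = 10^(14.5/57.0) = 1.7963
So 1.7963·(Kᵢ + α·Naᵢ) = Kₒ + α·Naₒ → α = (1.7963·97.2 − 5.35) / (104.0 − 1.7963·18.4)
α = (174.6 − 5.35) / (104.0 − 33.05) = 169.3/70.95 = 2.386

2.4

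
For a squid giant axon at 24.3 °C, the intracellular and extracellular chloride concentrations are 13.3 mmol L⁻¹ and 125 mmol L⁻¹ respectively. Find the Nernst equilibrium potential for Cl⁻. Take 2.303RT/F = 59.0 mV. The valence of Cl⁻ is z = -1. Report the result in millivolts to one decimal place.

E = (59.0/z) · log₁₀([Cl⁻]_out/[Cl⁻]_in) with z = -1.
For an anion, dividing by z = -1 reverses the sign.
= (59.0/-1) · log₁₀(125/13.3) = -59.00 · log₁₀(9.398)
= -59.00 · (0.9731) = -57.41 mV

-57.4 mV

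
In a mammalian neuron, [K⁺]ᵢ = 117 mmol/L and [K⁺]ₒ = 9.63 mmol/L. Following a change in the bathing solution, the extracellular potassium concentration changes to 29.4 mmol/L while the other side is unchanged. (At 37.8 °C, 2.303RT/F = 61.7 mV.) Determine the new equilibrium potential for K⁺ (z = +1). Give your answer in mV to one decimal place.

After the shift: [K⁺]_out = 29.4, [K⁺]_in = 117 mmol/L.
E_new = (61.7/1)·log₁₀(29.4/117) = 61.70 · (-0.5998) = -37.01 mV

-37.0 mV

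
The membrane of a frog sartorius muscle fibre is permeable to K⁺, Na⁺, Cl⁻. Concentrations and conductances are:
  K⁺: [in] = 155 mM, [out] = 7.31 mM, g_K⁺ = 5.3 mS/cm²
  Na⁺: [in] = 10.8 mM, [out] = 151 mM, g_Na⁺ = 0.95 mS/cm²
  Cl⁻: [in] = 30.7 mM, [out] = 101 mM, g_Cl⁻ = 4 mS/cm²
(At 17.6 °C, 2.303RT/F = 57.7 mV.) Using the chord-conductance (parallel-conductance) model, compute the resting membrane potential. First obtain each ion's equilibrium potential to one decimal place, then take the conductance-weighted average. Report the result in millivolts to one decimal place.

E_K⁺ = (57.7/1)·log₁₀(7.31/155) = -76.5 mV
E_Na⁺ = (57.7/1)·log₁₀(151/10.8) = 66.1 mV
E_Cl⁻ = (57.7/-1)·log₁₀(101/30.7) = -29.8 mV
Vm = (Σ gᵢEᵢ)/(Σ gᵢ) = (5.3·-76.5 + 0.95·66.1 + 4·-29.8) / (5.3 + 0.95 + 4)
= -461.86 / 10.25 = -45.06 mV

-45.1 mV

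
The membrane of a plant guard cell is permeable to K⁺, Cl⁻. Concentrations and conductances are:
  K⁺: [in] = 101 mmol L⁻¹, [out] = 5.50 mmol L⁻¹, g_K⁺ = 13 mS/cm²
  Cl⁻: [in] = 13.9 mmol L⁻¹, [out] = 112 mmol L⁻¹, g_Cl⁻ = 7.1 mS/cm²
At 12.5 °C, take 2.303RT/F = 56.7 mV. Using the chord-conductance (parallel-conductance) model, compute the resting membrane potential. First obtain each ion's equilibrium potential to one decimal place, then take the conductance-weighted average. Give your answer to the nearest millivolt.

E_K⁺ = (56.7/1)·log₁₀(5.50/101) = -71.7 mV
E_Cl⁻ = (56.7/-1)·log₁₀(112/13.9) = -51.4 mV
Vm = (Σ gᵢEᵢ)/(Σ gᵢ) = (13·-71.7 + 7.1·-51.4) / (13 + 7.1)
= -1297.04 / 20.1 = -64.53 mV

-65 mV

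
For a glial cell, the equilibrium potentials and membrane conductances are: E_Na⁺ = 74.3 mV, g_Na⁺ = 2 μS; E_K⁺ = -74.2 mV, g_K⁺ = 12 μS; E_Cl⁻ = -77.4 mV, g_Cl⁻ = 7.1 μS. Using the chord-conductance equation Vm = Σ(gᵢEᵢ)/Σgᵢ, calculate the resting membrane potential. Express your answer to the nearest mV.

Σ gᵢEᵢ = 2·(74.3) + 12·(-74.2) + 7.1·(-77.4) = -1291.34
Σ gᵢ = 2 + 12 + 7.1 = 21.1
Vm = -1291.34 / 21.1 = -61.20 mV

-61 mV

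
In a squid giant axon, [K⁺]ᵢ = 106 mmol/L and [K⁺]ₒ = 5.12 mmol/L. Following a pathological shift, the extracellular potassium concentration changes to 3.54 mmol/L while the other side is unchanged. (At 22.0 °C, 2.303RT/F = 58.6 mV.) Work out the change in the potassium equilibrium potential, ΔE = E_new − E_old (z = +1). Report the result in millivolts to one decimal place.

E_old = (58.6/1)·log₁₀(5.12/106) = -77.12 mV
E_new = (58.6/1)·log₁₀(3.54/106) = -86.51 mV
ΔE = -86.51 − (-77.12) = -9.39 mV

-9.4 mV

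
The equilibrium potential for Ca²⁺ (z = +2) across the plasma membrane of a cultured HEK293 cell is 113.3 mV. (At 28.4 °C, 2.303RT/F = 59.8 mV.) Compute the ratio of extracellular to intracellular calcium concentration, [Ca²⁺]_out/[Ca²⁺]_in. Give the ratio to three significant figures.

log₁₀([out]/[in]) = E·z/(59.8) = 113.3 × 2 / 59.8 = 3.7893
[out]/[in] = 10^(3.7893) = 6156

6160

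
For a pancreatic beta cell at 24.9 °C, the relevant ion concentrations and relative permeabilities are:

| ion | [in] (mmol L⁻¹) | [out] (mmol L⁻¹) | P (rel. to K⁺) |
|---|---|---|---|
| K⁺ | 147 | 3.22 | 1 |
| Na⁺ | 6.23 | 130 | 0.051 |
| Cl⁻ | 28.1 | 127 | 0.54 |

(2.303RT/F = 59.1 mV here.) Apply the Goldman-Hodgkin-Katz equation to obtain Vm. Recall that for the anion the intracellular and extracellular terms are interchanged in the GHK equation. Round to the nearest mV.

-55 mV

Vm = 59.1 · log₁₀[(Σ P·[cation]ₒ + Σ P·[anion]ᵢ) / (Σ P·[cation]ᵢ + Σ P·[anion]ₒ)]
Numerator = 1×3.22 + 0.051×130 + 0.54×28.1 = 25.02
Denominator = 1×147 + 0.051×6.23 + 0.54×127 = 215.9
Vm = 59.1 · log₁₀(0.11591) = 59.1 × (-0.9359) = -55.31 mV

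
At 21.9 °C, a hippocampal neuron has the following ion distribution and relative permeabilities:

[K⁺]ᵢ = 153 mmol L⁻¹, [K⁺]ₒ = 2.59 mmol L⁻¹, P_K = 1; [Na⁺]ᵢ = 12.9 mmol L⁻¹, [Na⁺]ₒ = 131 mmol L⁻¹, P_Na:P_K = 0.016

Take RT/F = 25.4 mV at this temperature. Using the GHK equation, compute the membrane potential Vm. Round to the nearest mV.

-89 mV

Vm = 25.4 · ln[(Σ P·[cation]ₒ + Σ P·[anion]ᵢ) / (Σ P·[cation]ᵢ + Σ P·[anion]ₒ)]
Numerator = 1×2.59 + 0.016×131 = 4.686
Denominator = 1×153 + 0.016×12.9 = 153.2
Vm = 25.4 · ln(0.030586) = 25.4 × (-3.4872) = -88.58 mV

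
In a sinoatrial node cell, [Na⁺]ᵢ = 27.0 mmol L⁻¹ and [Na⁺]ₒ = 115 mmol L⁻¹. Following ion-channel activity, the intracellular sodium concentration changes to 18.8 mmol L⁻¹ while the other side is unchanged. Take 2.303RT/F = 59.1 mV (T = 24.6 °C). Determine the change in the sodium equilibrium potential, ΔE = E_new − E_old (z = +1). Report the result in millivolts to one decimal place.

E_old = (59.1/1)·log₁₀(115/27.0) = 37.19 mV
E_new = (59.1/1)·log₁₀(115/18.8) = 46.48 mV
ΔE = 46.48 − (37.19) = 9.29 mV

9.3 mV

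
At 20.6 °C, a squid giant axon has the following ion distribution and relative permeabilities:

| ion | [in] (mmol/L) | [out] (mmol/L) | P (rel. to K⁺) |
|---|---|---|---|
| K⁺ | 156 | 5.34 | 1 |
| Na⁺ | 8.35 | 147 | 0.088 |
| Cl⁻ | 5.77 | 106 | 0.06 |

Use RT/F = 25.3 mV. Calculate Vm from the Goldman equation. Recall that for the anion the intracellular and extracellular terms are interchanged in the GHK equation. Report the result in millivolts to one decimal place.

-54.9 mV

Vm = 25.3 · ln[(Σ P·[cation]ₒ + Σ P·[anion]ᵢ) / (Σ P·[cation]ᵢ + Σ P·[anion]ₒ)]
Numerator = 1×5.34 + 0.088×147 + 0.06×5.77 = 18.62
Denominator = 1×156 + 0.088×8.35 + 0.06×106 = 163.1
Vm = 25.3 · ln(0.11418) = 25.3 × (-2.1700) = -54.90 mV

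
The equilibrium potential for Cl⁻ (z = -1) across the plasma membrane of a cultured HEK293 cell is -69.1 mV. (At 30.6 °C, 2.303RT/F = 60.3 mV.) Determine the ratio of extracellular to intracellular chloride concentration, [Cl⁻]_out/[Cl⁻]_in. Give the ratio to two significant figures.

log₁₀([out]/[in]) = E·z/(60.3) = -69.1 × -1 / 60.3 = 1.1459
[out]/[in] = 10^(1.1459) = 13.99

14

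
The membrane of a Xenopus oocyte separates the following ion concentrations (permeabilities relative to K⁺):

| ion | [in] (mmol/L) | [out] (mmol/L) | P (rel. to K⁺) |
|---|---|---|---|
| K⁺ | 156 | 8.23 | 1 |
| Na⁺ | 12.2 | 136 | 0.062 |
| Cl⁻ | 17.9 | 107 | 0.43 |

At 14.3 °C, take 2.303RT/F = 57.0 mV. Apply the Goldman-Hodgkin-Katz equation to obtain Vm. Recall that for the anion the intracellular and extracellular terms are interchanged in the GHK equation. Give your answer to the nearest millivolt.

Vm = 57.0 · log₁₀[(Σ P·[cation]ₒ + Σ P·[anion]ᵢ) / (Σ P·[cation]ᵢ + Σ P·[anion]ₒ)]
Numerator = 1×8.23 + 0.062×136 + 0.43×17.9 = 24.36
Denominator = 1×156 + 0.062×12.2 + 0.43×107 = 202.8
Vm = 57.0 · log₁₀(0.12013) = 57.0 × (-0.9203) = -52.46 mV

-52 mV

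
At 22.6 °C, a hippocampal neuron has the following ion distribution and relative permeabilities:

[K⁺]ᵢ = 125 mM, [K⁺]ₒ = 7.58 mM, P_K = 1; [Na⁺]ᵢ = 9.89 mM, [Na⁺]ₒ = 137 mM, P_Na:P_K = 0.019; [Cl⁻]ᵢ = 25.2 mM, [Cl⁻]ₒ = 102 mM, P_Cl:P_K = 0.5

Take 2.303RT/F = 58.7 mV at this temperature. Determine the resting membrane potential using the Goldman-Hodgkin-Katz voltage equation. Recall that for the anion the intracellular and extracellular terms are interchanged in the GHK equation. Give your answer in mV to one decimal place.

-52.1 mV

Vm = 58.7 · log₁₀[(Σ P·[cation]ₒ + Σ P·[anion]ᵢ) / (Σ P·[cation]ᵢ + Σ P·[anion]ₒ)]
Numerator = 1×7.58 + 0.019×137 + 0.5×25.2 = 22.78
Denominator = 1×125 + 0.019×9.89 + 0.5×102 = 176.2
Vm = 58.7 · log₁₀(0.12931) = 58.7 × (-0.8884) = -52.15 mV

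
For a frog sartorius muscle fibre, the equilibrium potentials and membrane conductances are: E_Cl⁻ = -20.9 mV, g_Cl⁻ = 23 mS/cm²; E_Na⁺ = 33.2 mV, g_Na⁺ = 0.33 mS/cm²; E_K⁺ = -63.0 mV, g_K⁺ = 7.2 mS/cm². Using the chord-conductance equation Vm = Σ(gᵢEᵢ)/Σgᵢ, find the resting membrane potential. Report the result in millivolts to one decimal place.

Σ gᵢEᵢ = 23·(-20.9) + 0.33·(33.2) + 7.2·(-63.0) = -923.34
Σ gᵢ = 23 + 0.33 + 7.2 = 30.53
Vm = -923.34 / 30.53 = -30.24 mV

-30.2 mV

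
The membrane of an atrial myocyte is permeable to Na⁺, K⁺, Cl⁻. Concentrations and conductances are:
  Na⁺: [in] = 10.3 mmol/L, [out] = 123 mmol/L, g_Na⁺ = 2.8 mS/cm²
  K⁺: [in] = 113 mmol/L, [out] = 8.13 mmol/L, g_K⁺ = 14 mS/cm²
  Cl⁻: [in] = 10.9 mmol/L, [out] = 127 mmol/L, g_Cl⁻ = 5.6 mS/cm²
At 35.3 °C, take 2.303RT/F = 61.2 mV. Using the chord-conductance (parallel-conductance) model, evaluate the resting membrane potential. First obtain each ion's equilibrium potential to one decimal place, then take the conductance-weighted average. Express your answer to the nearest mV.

-52 mV

E_Na⁺ = (61.2/1)·log₁₀(123/10.3) = 65.9 mV
E_K⁺ = (61.2/1)·log₁₀(8.13/113) = -70.0 mV
E_Cl⁻ = (61.2/-1)·log₁₀(127/10.9) = -65.3 mV
Vm = (Σ gᵢEᵢ)/(Σ gᵢ) = (2.8·65.9 + 14·-70.0 + 5.6·-65.3) / (2.8 + 14 + 5.6)
= -1161.16 / 22.4 = -51.84 mV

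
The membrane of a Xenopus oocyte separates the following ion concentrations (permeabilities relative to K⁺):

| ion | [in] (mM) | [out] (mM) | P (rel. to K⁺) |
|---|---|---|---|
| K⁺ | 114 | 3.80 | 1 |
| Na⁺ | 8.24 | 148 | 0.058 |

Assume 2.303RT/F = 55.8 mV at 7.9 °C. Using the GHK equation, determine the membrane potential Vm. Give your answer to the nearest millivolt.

Vm = 55.8 · log₁₀[(Σ P·[cation]ₒ + Σ P·[anion]ᵢ) / (Σ P·[cation]ᵢ + Σ P·[anion]ₒ)]
Numerator = 1×3.80 + 0.058×148 = 12.38
Denominator = 1×114 + 0.058×8.24 = 114.5
Vm = 55.8 · log₁₀(0.10818) = 55.8 × (-0.9659) = -53.90 mV

-54 mV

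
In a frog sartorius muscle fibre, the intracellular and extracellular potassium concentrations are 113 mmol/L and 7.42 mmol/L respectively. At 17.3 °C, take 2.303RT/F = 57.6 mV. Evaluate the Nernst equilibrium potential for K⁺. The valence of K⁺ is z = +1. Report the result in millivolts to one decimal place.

E = (57.6/z) · log₁₀([K⁺]_out/[K⁺]_in) with z = +1.
= (57.6/1) · log₁₀(7.42/113) = 57.60 · log₁₀(0.06566)
= 57.60 · (-1.1827) = -68.12 mV

-68.1 mV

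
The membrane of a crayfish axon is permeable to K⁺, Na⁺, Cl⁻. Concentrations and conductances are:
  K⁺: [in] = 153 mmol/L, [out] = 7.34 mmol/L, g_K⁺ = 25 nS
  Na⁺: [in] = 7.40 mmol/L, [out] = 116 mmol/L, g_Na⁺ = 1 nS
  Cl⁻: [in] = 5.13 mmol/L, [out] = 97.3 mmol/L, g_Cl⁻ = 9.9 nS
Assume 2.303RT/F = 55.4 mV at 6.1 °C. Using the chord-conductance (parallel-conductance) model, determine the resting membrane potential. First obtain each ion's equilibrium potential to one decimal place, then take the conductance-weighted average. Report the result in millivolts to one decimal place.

-68.6 mV

E_K⁺ = (55.4/1)·log₁₀(7.34/153) = -73.1 mV
E_Na⁺ = (55.4/1)·log₁₀(116/7.40) = 66.2 mV
E_Cl⁻ = (55.4/-1)·log₁₀(97.3/5.13) = -70.8 mV
Vm = (Σ gᵢEᵢ)/(Σ gᵢ) = (25·-73.1 + 1·66.2 + 9.9·-70.8) / (25 + 1 + 9.9)
= -2462.22 / 35.9 = -68.59 mV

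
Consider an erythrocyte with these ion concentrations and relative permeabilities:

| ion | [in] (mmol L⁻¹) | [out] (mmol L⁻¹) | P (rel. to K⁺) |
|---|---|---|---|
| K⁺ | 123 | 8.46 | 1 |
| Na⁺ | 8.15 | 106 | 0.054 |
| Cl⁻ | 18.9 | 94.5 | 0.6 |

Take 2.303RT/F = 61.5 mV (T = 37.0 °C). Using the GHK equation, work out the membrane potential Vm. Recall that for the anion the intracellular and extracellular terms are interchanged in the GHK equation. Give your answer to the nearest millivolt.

Vm = 61.5 · log₁₀[(Σ P·[cation]ₒ + Σ P·[anion]ᵢ) / (Σ P·[cation]ᵢ + Σ P·[anion]ₒ)]
Numerator = 1×8.46 + 0.054×106 + 0.6×18.9 = 25.52
Denominator = 1×123 + 0.054×8.15 + 0.6×94.5 = 180.1
Vm = 61.5 · log₁₀(0.14169) = 61.5 × (-0.8487) = -52.19 mV

-52 mV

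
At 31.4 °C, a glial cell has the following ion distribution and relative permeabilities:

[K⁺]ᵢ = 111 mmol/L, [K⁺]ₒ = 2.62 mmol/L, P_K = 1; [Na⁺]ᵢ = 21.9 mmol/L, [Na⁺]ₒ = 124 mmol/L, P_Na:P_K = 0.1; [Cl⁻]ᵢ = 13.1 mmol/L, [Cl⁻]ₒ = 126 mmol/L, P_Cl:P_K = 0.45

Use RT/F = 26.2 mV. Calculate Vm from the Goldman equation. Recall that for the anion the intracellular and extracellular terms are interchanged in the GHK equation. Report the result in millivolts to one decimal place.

-54.9 mV

Vm = 26.2 · ln[(Σ P·[cation]ₒ + Σ P·[anion]ᵢ) / (Σ P·[cation]ᵢ + Σ P·[anion]ₒ)]
Numerator = 1×2.62 + 0.1×124 + 0.45×13.1 = 20.91
Denominator = 1×111 + 0.1×21.9 + 0.45×126 = 169.9
Vm = 26.2 · ln(0.12311) = 26.2 × (-2.0947) = -54.88 mV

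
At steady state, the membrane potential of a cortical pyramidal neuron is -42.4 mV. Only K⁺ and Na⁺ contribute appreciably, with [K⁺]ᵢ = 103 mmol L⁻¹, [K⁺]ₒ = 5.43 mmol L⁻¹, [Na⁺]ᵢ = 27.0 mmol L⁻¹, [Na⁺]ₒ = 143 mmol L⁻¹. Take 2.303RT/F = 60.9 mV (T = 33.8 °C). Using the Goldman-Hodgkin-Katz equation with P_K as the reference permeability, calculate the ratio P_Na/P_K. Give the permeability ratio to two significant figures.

Let α = P_Na/P_K. GHK: Vm = 60.9·log₁₀[(Kₒ + α·Naₒ)/(Kᵢ + α·Naᵢ)].
10^(Vm/60.9) = 10^(-42.4/60.9) = 0.20127
So 0.20127·(Kᵢ + α·Naᵢ) = Kₒ + α·Naₒ → α = (0.20127·103.0 − 5.43) / (143.0 − 0.20127·27.0)
α = (20.73 − 5.43) / (143.0 − 5.434) = 15.3/137.6 = 0.1112

0.11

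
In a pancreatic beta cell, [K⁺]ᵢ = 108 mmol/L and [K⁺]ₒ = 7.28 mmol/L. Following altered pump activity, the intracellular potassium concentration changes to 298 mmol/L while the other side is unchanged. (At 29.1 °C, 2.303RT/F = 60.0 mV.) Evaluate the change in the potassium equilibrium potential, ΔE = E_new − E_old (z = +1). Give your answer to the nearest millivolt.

E_old = (60.0/1)·log₁₀(7.28/108) = -70.28 mV
E_new = (60.0/1)·log₁₀(7.28/298) = -96.73 mV
ΔE = -96.73 − (-70.28) = -26.45 mV

-26 mV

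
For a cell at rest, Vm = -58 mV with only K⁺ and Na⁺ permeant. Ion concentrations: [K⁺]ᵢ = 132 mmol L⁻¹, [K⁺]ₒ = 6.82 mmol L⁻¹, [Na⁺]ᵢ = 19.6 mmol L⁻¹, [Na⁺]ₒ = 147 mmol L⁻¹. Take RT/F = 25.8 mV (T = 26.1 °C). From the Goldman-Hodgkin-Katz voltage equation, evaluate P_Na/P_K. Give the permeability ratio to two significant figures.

Let α = P_Na/P_K. GHK: Vm = 25.8·ln[(Kₒ + α·Naₒ)/(Kᵢ + α·Naᵢ)].
e^(Vm/25.8) = e^(-58.0/25.8) = 0.1056
So 0.1056·(Kᵢ + α·Naᵢ) = Kₒ + α·Naₒ → α = (0.1056·132.0 − 6.82) / (147.0 − 0.1056·19.6)
α = (13.94 − 6.82) / (147.0 − 2.07) = 7.12/144.9 = 0.04912

0.049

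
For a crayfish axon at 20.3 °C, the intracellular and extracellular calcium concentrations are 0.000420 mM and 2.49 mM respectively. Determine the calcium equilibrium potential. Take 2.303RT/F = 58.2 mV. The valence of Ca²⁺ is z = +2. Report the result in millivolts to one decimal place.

109.8 mV

E = (58.2/z) · log₁₀([Ca²⁺]_out/[Ca²⁺]_in) with z = +2.
= (58.2/2) · log₁₀(2.49/0.000420) = 29.10 · log₁₀(5929)
= 29.10 · (3.7730) = 109.79 mV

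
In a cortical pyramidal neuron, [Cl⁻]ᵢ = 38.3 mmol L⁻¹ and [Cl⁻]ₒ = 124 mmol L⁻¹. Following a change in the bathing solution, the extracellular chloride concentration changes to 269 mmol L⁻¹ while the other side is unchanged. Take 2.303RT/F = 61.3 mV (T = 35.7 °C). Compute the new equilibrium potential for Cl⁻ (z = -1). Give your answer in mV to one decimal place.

-51.9 mV

After the shift: [Cl⁻]_out = 269, [Cl⁻]_in = 38.3 mmol L⁻¹.
E_new = (61.3/-1)·log₁₀(269/38.3) = -61.30 · (0.8466) = -51.89 mV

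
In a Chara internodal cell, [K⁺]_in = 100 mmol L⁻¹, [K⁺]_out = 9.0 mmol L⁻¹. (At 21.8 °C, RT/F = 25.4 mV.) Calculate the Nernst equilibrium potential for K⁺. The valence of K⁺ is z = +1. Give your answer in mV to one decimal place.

E = (25.4/z) · ln([K⁺]_out/[K⁺]_in) with z = +1.
= (25.4/1) · ln(9.0/100) = 25.40 · ln(0.09)
= 25.40 · (-2.4079) = -61.16 mV

-61.2 mV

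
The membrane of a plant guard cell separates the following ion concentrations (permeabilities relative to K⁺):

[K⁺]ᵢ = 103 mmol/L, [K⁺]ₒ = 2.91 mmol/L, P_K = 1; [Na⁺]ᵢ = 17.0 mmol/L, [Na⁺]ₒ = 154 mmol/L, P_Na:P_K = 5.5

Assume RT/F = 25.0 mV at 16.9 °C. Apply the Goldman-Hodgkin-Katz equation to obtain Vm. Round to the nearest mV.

Vm = 25.0 · ln[(Σ P·[cation]ₒ + Σ P·[anion]ᵢ) / (Σ P·[cation]ᵢ + Σ P·[anion]ₒ)]
Numerator = 1×2.91 + 5.5×154 = 849.9
Denominator = 1×103 + 5.5×17.0 = 196.5
Vm = 25.0 · ln(4.3252) = 25.0 × (1.4645) = 36.61 mV

37 mV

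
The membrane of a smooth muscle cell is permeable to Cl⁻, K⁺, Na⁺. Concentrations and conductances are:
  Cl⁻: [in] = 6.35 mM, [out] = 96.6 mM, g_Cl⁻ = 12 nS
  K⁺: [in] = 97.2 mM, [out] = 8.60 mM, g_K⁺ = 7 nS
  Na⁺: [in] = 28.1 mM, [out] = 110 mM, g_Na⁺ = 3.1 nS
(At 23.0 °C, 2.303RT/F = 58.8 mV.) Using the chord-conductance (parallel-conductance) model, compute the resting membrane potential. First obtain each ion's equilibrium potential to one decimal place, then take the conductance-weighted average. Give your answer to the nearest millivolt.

-52 mV

E_Cl⁻ = (58.8/-1)·log₁₀(96.6/6.35) = -69.5 mV
E_K⁺ = (58.8/1)·log₁₀(8.60/97.2) = -61.9 mV
E_Na⁺ = (58.8/1)·log₁₀(110/28.1) = 34.8 mV
Vm = (Σ gᵢEᵢ)/(Σ gᵢ) = (12·-69.5 + 7·-61.9 + 3.1·34.8) / (12 + 7 + 3.1)
= -1159.42 / 22.1 = -52.46 mV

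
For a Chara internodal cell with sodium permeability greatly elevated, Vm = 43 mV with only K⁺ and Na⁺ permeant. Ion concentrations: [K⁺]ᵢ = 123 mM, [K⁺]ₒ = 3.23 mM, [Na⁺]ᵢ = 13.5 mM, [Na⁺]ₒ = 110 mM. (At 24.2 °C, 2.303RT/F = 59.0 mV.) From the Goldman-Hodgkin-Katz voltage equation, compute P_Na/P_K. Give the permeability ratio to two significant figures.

17

Let α = P_Na/P_K. GHK: Vm = 59.0·log₁₀[(Kₒ + α·Naₒ)/(Kᵢ + α·Naᵢ)].
10^(Vm/59.0) = 10^(43.0/59.0) = 5.3557
So 5.3557·(Kᵢ + α·Naᵢ) = Kₒ + α·Naₒ → α = (5.3557·123.0 − 3.23) / (110.0 − 5.3557·13.5)
α = (658.7 − 3.23) / (110.0 − 72.3) = 655.5/37.7 = 17.39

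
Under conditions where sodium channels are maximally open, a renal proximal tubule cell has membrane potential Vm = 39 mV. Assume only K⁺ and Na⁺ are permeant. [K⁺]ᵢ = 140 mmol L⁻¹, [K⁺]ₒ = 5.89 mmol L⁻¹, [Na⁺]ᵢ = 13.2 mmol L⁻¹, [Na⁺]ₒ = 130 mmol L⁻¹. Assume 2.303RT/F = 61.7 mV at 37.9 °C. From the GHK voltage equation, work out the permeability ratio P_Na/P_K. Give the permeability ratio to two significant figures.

8.1

Let α = P_Na/P_K. GHK: Vm = 61.7·log₁₀[(Kₒ + α·Naₒ)/(Kᵢ + α·Naᵢ)].
10^(Vm/61.7) = 10^(39.0/61.7) = 4.2864
So 4.2864·(Kᵢ + α·Naᵢ) = Kₒ + α·Naₒ → α = (4.2864·140.0 − 5.89) / (130.0 − 4.2864·13.2)
α = (600.1 − 5.89) / (130.0 − 56.58) = 594.2/73.42 = 8.093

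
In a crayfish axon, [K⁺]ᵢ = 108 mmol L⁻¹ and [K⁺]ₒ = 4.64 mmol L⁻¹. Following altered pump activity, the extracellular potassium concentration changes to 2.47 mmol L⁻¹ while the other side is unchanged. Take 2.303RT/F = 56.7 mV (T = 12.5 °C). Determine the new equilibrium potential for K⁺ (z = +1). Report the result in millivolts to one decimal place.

After the shift: [K⁺]_out = 2.47, [K⁺]_in = 108 mmol L⁻¹.
E_new = (56.7/1)·log₁₀(2.47/108) = 56.70 · (-1.6407) = -93.03 mV

-93.0 mV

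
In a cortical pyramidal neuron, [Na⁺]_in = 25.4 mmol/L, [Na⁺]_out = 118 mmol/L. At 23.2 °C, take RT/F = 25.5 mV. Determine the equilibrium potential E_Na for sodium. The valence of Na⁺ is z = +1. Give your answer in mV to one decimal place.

39.2 mV

E = (25.5/z) · ln([Na⁺]_out/[Na⁺]_in) with z = +1.
= (25.5/1) · ln(118/25.4) = 25.50 · ln(4.646)
= 25.50 · (1.5359) = 39.17 mV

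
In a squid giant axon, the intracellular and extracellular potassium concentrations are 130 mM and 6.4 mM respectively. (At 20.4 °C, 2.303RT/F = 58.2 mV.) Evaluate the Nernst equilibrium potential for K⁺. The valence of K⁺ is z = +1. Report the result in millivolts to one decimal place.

E = (58.2/z) · log₁₀([K⁺]_out/[K⁺]_in) with z = +1.
= (58.2/1) · log₁₀(6.4/130) = 58.20 · log₁₀(0.04923)
= 58.20 · (-1.3078) = -76.11 mV

-76.1 mV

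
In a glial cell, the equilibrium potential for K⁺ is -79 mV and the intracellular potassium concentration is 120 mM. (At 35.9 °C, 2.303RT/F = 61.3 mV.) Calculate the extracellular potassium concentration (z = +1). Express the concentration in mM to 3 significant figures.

Nernst: E = (61.3/1) · log₁₀([out]/[in]), so log₁₀([out]/[in]) = -79.0 × 1 / 61.3 = -1.2887.
[out]/[in] = 10^(-1.2887) = 0.05143.
[out] = 0.05143 × 120 = 6.172 mM.

6.17 mM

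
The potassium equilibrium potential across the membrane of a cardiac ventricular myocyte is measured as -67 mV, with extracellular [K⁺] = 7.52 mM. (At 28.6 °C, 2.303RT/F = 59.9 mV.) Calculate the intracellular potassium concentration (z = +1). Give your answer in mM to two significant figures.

99 mM

Nernst: E = (59.9/1) · log₁₀([out]/[in]), so log₁₀([out]/[in]) = -67.0 × 1 / 59.9 = -1.1185.
[out]/[in] = 10^(-1.1185) = 0.07611.
[in] = 7.52 / 0.07611 = 98.8 mM.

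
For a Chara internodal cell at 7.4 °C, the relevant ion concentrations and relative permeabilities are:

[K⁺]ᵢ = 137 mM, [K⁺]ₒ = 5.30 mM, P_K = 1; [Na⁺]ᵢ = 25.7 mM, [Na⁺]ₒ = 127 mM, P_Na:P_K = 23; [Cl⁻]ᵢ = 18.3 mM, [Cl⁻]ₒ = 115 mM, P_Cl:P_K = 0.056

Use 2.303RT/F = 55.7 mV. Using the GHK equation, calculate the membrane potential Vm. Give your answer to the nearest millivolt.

33 mV

Vm = 55.7 · log₁₀[(Σ P·[cation]ₒ + Σ P·[anion]ᵢ) / (Σ P·[cation]ᵢ + Σ P·[anion]ₒ)]
Numerator = 1×5.30 + 23×127 + 0.056×18.3 = 2927
Denominator = 1×137 + 23×25.7 + 0.056×115 = 734.5
Vm = 55.7 · log₁₀(3.9852) = 55.7 × (0.6005) = 33.45 mV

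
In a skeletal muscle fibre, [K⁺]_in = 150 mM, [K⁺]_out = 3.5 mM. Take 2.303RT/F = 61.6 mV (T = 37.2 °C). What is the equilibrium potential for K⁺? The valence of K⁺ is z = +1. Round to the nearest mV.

-101 mV

E = (61.6/z) · log₁₀([K⁺]_out/[K⁺]_in) with z = +1.
= (61.6/1) · log₁₀(3.5/150) = 61.60 · log₁₀(0.02333)
= 61.60 · (-1.6320) = -100.53 mV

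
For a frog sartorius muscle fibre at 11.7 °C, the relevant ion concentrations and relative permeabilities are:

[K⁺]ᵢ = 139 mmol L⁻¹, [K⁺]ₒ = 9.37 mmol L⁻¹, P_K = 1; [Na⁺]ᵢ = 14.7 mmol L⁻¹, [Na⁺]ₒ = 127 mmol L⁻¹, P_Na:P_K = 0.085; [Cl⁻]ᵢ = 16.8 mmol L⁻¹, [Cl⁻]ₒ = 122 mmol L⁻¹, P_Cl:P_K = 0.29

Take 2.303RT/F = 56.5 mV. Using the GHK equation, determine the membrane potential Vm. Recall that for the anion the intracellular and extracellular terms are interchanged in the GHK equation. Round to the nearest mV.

-48 mV

Vm = 56.5 · log₁₀[(Σ P·[cation]ₒ + Σ P·[anion]ᵢ) / (Σ P·[cation]ᵢ + Σ P·[anion]ₒ)]
Numerator = 1×9.37 + 0.085×127 + 0.29×16.8 = 25.04
Denominator = 1×139 + 0.085×14.7 + 0.29×122 = 175.6
Vm = 56.5 · log₁₀(0.14256) = 56.5 × (-0.8460) = -47.80 mV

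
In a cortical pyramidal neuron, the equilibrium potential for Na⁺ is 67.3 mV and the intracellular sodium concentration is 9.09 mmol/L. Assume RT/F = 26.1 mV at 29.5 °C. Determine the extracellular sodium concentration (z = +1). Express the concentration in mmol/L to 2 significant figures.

120 mmol/L

Nernst: E = (26.1/1) · ln([out]/[in]), so ln([out]/[in]) = 67.3 × 1 / 26.1 = 2.5785.
[out]/[in] = e^(2.5785) = 13.18.
[out] = 13.18 × 9.09 = 119.8 mmol/L.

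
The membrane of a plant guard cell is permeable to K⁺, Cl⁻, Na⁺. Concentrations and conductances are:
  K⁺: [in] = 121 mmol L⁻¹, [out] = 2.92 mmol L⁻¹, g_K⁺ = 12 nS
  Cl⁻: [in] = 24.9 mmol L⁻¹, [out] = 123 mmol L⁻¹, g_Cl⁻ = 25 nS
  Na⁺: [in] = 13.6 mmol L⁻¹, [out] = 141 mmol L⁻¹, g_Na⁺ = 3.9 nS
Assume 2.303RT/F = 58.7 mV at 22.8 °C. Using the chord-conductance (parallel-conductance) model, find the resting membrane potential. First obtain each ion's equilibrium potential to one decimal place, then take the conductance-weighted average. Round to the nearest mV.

E_K⁺ = (58.7/1)·log₁₀(2.92/121) = -94.9 mV
E_Cl⁻ = (58.7/-1)·log₁₀(123/24.9) = -40.7 mV
E_Na⁺ = (58.7/1)·log₁₀(141/13.6) = 59.6 mV
Vm = (Σ gᵢEᵢ)/(Σ gᵢ) = (12·-94.9 + 25·-40.7 + 3.9·59.6) / (12 + 25 + 3.9)
= -1923.86 / 40.9 = -47.04 mV

-47 mV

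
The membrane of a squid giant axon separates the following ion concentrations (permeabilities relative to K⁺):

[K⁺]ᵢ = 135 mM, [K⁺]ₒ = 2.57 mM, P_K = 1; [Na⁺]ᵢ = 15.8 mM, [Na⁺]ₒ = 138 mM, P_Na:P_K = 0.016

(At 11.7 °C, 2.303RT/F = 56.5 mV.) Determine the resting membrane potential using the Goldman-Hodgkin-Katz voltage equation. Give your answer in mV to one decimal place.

-82.0 mV

Vm = 56.5 · log₁₀[(Σ P·[cation]ₒ + Σ P·[anion]ᵢ) / (Σ P·[cation]ᵢ + Σ P·[anion]ₒ)]
Numerator = 1×2.57 + 0.016×138 = 4.778
Denominator = 1×135 + 0.016×15.8 = 135.3
Vm = 56.5 · log₁₀(0.035326) = 56.5 × (-1.4519) = -82.03 mV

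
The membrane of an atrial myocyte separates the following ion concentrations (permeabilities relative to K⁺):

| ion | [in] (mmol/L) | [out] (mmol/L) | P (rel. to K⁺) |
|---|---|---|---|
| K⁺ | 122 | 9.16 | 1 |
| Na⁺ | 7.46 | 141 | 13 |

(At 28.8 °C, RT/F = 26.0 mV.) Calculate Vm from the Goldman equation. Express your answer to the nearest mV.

55 mV

Vm = 26.0 · ln[(Σ P·[cation]ₒ + Σ P·[anion]ᵢ) / (Σ P·[cation]ᵢ + Σ P·[anion]ₒ)]
Numerator = 1×9.16 + 13×141 = 1842
Denominator = 1×122 + 13×7.46 = 219
Vm = 26.0 · ln(8.4125) = 26.0 × (2.1297) = 55.37 mV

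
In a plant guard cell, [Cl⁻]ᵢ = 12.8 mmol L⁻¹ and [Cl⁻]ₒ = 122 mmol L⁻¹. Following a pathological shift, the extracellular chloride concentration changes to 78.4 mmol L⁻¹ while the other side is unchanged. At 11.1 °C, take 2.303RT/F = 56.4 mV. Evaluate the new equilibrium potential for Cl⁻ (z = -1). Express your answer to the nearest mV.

-44 mV

After the shift: [Cl⁻]_out = 78.4, [Cl⁻]_in = 12.8 mmol L⁻¹.
E_new = (56.4/-1)·log₁₀(78.4/12.8) = -56.40 · (0.7871) = -44.39 mV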